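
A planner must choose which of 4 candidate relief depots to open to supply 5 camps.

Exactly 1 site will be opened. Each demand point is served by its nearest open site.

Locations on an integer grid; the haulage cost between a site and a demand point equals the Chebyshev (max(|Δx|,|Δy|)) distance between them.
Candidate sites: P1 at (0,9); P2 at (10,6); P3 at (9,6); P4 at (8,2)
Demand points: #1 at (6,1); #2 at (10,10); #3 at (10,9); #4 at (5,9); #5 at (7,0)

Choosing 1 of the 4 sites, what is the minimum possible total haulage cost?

22

Open {P3}.
  #1→P3 5, #2→P3 4, #3→P3 3, #4→P3 4, #5→P3 6  ⇒ total 22.
Compare {P2}: total 23.
Compare {P4}: total 26.
No size-1 selection does better; minimum is 22.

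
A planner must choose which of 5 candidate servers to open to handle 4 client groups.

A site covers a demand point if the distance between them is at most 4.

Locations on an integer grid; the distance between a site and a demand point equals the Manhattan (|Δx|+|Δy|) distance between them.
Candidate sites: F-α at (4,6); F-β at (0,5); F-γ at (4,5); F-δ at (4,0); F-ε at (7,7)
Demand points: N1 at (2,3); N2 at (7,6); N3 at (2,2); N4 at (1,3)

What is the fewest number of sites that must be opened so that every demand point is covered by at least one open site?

Coverage sets (demand points within 4 of each site):
  F-α: {N2}
  F-β: {N1, N4}
  F-γ: {N1, N2}
  F-δ: {N3}
  F-ε: {N2}
No 2 sites suffice: every size-2 union leaves at least one demand point uncovered.
But {F-α, F-β, F-δ} covers everything, so the minimum is 3.

3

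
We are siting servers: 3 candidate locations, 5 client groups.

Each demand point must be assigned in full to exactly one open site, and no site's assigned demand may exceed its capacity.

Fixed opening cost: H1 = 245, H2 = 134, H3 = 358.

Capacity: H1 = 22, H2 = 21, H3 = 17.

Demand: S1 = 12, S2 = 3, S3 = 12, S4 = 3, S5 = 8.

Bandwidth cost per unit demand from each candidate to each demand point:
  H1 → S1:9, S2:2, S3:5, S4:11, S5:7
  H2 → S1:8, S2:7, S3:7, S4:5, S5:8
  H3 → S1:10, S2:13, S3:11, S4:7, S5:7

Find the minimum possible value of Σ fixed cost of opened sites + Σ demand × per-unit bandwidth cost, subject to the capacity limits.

Open {H1, H2}; cheapest assignment that respects the capacities:
  H1 (cap 22, load 20): S3, S5 — cost 12×5 + 8×7 = 116
  H2 (cap 21, load 18): S1, S2, S4 — cost 12×8 + 3×7 + 3×5 = 132
  Shipping 248, fixed 379 → total 627.
  Any other capacity-feasible assignment to {H1, H2} ships for at least 248.
Compare {H1, H2, H3}: its best feasible assignment gives total 970.
Every other set of open sites that can feasibly serve all demand totals ≥ 970 even under its best assignment. Minimum: 627.

627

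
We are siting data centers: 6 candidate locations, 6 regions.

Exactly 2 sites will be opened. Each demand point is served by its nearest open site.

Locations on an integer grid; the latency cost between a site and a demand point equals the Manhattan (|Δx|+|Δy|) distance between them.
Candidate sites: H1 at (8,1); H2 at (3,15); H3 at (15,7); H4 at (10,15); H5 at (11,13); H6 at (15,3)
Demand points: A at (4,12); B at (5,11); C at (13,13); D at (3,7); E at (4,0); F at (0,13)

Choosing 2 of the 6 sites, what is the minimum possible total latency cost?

Open {H1, H2}.
  A→H2 4, B→H2 6, C→H2 12, D→H2 8, E→H1 5, F→H2 5  ⇒ total 40.
Compare {H2, H5}: total 41.
Compare {H2, H4}: total 44.
No size-2 selection does better; minimum is 40.

40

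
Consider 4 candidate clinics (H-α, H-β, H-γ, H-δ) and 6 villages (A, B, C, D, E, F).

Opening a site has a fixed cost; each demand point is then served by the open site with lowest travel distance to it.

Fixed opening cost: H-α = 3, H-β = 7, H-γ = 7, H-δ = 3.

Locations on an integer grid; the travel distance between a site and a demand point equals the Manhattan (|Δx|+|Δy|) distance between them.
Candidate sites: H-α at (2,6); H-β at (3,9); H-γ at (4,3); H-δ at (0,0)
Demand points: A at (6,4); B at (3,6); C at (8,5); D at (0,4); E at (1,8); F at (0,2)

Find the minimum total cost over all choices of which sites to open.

29

Open {H-α, H-δ}: assign each demand point to its cheapest open site.
  A→H-α 6, B→H-α 1, C→H-α 7, D→H-α 4, E→H-α 3, F→H-δ 2
  travel distance 23, fixed 6 → total 29.
Compare {H-α}: travel distance 27 + fixed 3 = 30.
Compare {H-α, H-γ}: travel distance 22 + fixed 10 = 32.
Compare {H-α, H-γ, H-δ}: travel distance 19 + fixed 13 = 32.
All other subsets cost ≥ 30. Minimum total cost: 29.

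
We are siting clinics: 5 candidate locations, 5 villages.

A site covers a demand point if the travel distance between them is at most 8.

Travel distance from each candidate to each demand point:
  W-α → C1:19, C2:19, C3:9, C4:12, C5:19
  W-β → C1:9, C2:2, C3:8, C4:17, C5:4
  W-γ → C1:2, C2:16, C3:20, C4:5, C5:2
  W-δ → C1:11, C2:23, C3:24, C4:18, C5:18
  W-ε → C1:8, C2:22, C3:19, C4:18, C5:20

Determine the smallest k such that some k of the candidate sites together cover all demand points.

2

Coverage sets (demand points within 8 of each site):
  W-α: {}
  W-β: {C2, C3, C5}
  W-γ: {C1, C4, C5}
  W-δ: {}
  W-ε: {C1}
No single site covers all 5 demand points.
But {W-β, W-γ} covers everything, so the minimum is 2.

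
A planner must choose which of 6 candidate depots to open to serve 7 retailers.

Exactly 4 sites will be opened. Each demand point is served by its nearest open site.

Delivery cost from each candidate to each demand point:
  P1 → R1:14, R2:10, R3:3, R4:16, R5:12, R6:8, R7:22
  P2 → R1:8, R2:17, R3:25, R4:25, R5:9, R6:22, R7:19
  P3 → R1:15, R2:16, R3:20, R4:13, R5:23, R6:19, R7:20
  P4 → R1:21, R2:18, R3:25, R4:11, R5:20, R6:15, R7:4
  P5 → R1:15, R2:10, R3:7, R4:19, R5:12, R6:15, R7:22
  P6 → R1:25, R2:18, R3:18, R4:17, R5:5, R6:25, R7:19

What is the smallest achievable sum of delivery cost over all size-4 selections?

49

Open {P1, P2, P4, P6}.
  R1→P2 8, R2→P1 10, R3→P1 3, R4→P4 11, R5→P6 5, R6→P1 8, R7→P4 4  ⇒ total 49.
Compare {P1, P2, P3, P4}: total 53.
Compare {P1, P2, P4, P5}: total 53.
No size-4 selection does better; minimum is 49.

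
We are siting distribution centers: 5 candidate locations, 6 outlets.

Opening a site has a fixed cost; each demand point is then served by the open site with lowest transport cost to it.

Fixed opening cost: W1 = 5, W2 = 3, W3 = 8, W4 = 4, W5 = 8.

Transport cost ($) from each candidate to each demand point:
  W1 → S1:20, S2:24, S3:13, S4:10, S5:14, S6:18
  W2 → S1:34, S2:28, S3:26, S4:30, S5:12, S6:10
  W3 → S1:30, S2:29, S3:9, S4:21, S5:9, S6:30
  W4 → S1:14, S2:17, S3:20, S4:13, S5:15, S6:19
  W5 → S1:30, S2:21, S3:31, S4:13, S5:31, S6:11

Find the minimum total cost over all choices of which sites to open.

Open {W2, W3, W4}: assign each demand point to its cheapest open site.
  S1→W4 14, S2→W4 17, S3→W3 9, S4→W4 13, S5→W3 9, S6→W2 10
  transport cost 72, fixed 15 → total 87.
Compare {W1, W2, W4}: transport cost 76 + fixed 12 = 88.
Compare {W1, W2, W3, W4}: transport cost 69 + fixed 20 = 89.
Compare {W2, W4}: transport cost 86 + fixed 7 = 93.
All other subsets cost ≥ 88. Minimum total cost: 87.

87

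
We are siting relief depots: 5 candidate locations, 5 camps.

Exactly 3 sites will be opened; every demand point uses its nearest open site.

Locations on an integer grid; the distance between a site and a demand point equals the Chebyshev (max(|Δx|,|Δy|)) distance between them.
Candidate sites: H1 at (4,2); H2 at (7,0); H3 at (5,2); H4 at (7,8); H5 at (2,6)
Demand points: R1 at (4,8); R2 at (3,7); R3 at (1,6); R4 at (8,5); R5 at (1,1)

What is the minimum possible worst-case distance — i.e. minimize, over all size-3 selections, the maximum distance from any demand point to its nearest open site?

Open {H1, H3, H5}.
  Farthest demand point is R4 at distance 3 (to H3); all others are ≤ 3.
With {H1, H4, H5} the worst case is 3.
With {H1, H2, H4} the worst case is 4.
No size-3 selection achieves below 3.

3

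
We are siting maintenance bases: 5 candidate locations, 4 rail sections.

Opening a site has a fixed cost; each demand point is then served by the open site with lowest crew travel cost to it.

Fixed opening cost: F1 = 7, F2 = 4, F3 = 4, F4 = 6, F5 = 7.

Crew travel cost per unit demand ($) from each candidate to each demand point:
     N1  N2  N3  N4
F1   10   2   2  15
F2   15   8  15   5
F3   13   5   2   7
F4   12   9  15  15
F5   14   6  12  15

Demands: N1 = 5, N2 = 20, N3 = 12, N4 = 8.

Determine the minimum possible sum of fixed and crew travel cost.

165

Open {F1, F2}: assign each demand point to its cheapest open site.
  N1→F1 5×10=50, N2→F1 20×2=40, N3→F1 12×2=24, N4→F2 8×5=40
  crew travel cost 154, fixed 11 → total 165.
Compare {F1, F2, F3}: crew travel cost 154 + fixed 15 = 169.
Compare {F1, F2, F4}: crew travel cost 154 + fixed 17 = 171.
Compare {F1, F2, F5}: crew travel cost 154 + fixed 18 = 172.
All other subsets cost ≥ 169. Minimum total cost: 165.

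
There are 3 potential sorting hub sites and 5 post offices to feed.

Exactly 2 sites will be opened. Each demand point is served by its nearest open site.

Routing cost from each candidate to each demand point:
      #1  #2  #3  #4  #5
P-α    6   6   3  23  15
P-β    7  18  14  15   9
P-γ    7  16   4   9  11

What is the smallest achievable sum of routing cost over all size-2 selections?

35

Open {P-α, P-γ}.
  #1→P-α 6, #2→P-α 6, #3→P-α 3, #4→P-γ 9, #5→P-γ 11  ⇒ total 35.
Compare {P-α, P-β}: total 39.
Compare {P-β, P-γ}: total 45.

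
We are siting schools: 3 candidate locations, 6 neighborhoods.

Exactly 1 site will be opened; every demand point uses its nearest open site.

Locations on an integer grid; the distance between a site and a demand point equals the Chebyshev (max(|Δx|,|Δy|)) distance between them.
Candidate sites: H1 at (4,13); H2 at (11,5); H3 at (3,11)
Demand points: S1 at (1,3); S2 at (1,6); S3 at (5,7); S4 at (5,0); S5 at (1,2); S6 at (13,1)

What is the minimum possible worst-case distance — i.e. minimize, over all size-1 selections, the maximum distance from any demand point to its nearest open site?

10

Open {H2}.
  Farthest demand point is S1 at distance 10 (to H2); all others are ≤ 10.
With {H3} the worst case is 11.
With {H1} the worst case is 13.
No size-1 selection achieves below 10.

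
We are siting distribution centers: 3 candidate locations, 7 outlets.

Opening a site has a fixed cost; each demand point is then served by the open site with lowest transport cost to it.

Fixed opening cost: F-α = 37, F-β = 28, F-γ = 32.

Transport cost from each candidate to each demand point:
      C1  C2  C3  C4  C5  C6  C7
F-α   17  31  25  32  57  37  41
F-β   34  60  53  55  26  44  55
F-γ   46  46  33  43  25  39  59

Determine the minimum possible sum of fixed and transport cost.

274

Open {F-α, F-β}: assign each demand point to its cheapest open site.
  C1→F-α 17, C2→F-α 31, C3→F-α 25, C4→F-α 32, C5→F-β 26, C6→F-α 37, C7→F-α 41
  transport cost 209, fixed 65 → total 274.
Compare {F-α}: transport cost 240 + fixed 37 = 277.
Compare {F-α, F-γ}: transport cost 208 + fixed 69 = 277.
Compare {F-α, F-β, F-γ}: transport cost 208 + fixed 97 = 305.
All other subsets cost ≥ 277. Minimum total cost: 274.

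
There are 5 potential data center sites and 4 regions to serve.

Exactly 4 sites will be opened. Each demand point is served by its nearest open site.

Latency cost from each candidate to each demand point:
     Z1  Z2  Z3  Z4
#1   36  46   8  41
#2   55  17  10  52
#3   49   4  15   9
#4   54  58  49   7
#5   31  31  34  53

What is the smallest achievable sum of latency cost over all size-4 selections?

Open {#1, #3, #4, #5}.
  Z1→#5 31, Z2→#3 4, Z3→#1 8, Z4→#4 7  ⇒ total 50.
Compare {#1, #2, #3, #5}: total 52.
Compare {#2, #3, #4, #5}: total 52.
No size-4 selection does better; minimum is 50.

50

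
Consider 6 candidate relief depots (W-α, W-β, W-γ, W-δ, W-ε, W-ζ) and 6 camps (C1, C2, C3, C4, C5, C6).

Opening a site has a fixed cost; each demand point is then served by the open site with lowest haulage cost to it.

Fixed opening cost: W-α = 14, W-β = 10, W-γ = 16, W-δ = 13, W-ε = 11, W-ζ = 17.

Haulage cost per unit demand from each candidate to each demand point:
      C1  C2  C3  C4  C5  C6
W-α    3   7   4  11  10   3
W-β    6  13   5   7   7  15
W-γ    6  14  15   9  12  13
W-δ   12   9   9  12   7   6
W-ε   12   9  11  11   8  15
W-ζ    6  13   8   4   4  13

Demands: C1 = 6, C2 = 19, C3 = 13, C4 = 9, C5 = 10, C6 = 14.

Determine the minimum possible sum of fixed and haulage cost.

Open {W-α, W-ζ}: assign each demand point to its cheapest open site.
  C1→W-α 6×3=18, C2→W-α 19×7=133, C3→W-α 13×4=52, C4→W-ζ 9×4=36, C5→W-ζ 10×4=40, C6→W-α 14×3=42
  haulage cost 321, fixed 31 → total 352.
Compare {W-α, W-β, W-ζ}: haulage cost 321 + fixed 41 = 362.
Compare {W-α, W-ε, W-ζ}: haulage cost 321 + fixed 42 = 363.
Compare {W-α, W-δ, W-ζ}: haulage cost 321 + fixed 44 = 365.
All other subsets cost ≥ 362. Minimum total cost: 352.

352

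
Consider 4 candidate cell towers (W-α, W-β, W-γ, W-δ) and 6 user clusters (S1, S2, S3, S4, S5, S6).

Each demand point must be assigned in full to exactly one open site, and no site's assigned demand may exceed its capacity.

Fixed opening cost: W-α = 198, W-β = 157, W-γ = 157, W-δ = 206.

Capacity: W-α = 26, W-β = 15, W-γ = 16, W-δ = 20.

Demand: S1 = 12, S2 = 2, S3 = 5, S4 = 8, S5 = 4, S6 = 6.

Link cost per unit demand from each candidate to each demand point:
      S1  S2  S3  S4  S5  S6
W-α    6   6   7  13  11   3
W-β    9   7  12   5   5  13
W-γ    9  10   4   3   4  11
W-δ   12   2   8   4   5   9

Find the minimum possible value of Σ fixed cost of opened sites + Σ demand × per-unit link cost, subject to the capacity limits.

532

Open {W-α, W-γ}; cheapest assignment that respects the capacities:
  W-α (cap 26, load 25): S1, S2, S3, S6 — cost 12×6 + 2×6 + 5×7 + 6×3 = 137
  W-γ (cap 16, load 12): S4, S5 — cost 8×3 + 4×4 = 40
  Shipping 177, fixed 355 → total 532.
  Any other capacity-feasible assignment to {W-α, W-γ} ships for at least 177.
Compare {W-α, W-β}: its best feasible assignment gives total 552.
Compare {W-α, W-δ}: its best feasible assignment gives total 585.
Every other set of open sites that can feasibly serve all demand totals ≥ 552 even under its best assignment. Minimum: 532.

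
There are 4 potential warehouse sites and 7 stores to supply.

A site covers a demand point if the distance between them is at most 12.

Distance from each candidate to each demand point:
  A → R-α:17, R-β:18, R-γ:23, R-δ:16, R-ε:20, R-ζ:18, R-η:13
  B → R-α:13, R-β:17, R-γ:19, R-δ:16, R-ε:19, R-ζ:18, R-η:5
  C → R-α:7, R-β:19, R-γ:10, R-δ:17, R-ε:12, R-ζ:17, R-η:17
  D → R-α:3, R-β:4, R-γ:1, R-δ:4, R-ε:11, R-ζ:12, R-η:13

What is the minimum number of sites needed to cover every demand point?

2

Coverage sets (demand points within 12 of each site):
  A: {}
  B: {R-η}
  C: {R-α, R-γ, R-ε}
  D: {R-α, R-β, R-γ, R-δ, R-ε, R-ζ}
No single site covers all 7 demand points.
But {B, D} covers everything, so the minimum is 2.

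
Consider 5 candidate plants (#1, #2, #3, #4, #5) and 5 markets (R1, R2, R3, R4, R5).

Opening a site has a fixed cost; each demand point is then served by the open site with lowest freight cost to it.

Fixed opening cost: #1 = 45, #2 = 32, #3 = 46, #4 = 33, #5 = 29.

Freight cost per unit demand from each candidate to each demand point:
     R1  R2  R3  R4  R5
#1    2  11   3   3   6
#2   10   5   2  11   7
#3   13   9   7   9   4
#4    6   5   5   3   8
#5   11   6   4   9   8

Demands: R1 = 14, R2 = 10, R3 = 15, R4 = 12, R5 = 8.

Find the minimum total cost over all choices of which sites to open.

269

Open {#1, #2}: assign each demand point to its cheapest open site.
  R1→#1 14×2=28, R2→#2 10×5=50, R3→#2 15×2=30, R4→#1 12×3=36, R5→#1 8×6=48
  freight cost 192, fixed 77 → total 269.
Compare {#1, #4}: freight cost 207 + fixed 78 = 285.
Compare {#1, #5}: freight cost 217 + fixed 74 = 291.
Compare {#1, #2, #5}: freight cost 192 + fixed 106 = 298.
All other subsets cost ≥ 285. Minimum total cost: 269.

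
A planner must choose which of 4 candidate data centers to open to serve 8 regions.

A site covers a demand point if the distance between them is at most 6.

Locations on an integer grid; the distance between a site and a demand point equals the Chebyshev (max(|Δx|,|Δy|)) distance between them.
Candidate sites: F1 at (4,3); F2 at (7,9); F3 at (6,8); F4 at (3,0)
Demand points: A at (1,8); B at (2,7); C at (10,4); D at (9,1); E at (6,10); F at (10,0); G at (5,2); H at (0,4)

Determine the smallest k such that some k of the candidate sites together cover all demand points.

2

Coverage sets (demand points within 6 of each site):
  F1: {A, B, C, D, F, G, H}
  F2: {A, B, C, E}
  F3: {A, B, C, E, G, H}
  F4: {D, G, H}
No single site covers all 8 demand points.
But {F1, F2} covers everything, so the minimum is 2.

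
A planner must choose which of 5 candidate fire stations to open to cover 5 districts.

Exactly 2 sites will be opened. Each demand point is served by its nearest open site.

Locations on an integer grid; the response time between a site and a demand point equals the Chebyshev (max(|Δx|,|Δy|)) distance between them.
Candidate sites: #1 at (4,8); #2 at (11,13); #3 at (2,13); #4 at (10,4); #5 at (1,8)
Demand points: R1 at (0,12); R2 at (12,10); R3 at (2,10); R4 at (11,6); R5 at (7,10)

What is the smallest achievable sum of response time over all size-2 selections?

17

Open {#1, #4}.
  R1→#1 4, R2→#4 6, R3→#1 2, R4→#4 2, R5→#1 3  ⇒ total 17.
Compare {#3, #4}: total 18.
Compare {#1, #2}: total 19.
No size-2 selection does better; minimum is 17.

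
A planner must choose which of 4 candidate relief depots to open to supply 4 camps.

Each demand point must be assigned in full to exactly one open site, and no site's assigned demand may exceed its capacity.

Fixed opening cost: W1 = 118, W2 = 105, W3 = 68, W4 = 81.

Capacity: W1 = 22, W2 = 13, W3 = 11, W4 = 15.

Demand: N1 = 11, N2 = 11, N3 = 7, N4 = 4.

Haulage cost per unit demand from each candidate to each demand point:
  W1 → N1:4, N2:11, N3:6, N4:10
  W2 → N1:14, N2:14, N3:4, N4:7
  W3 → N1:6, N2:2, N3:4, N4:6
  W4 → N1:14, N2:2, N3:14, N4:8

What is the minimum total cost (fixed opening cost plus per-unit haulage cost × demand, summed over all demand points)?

334

Open {W1, W3}; cheapest assignment that respects the capacities:
  W1 (cap 22, load 22): N1, N3, N4 — cost 11×4 + 7×6 + 4×10 = 126
  W3 (cap 11, load 11): N2 — cost 11×2 = 22
  Shipping 148, fixed 186 → total 334.
  Any other capacity-feasible assignment to {W1, W3} ships for at least 148.
Compare {W1, W4}: its best feasible assignment gives total 339.
Compare {W1, W3, W4}: its best feasible assignment gives total 385.
Every other set of open sites that can feasibly serve all demand totals ≥ 339 even under its best assignment. Minimum: 334.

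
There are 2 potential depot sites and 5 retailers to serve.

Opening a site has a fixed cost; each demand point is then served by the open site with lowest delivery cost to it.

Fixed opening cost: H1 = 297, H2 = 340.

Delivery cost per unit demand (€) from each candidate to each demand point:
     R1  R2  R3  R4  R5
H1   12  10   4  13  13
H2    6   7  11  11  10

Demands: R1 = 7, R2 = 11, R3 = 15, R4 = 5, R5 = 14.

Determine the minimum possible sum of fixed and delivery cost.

798

Open {H1}: assign each demand point to its cheapest open site.
  R1→H1 7×12=84, R2→H1 11×10=110, R3→H1 15×4=60, R4→H1 5×13=65, R5→H1 14×13=182
  delivery cost 501, fixed 297 → total 798.
Compare {H2}: delivery cost 479 + fixed 340 = 819.
Compare {H1, H2}: delivery cost 374 + fixed 637 = 1011.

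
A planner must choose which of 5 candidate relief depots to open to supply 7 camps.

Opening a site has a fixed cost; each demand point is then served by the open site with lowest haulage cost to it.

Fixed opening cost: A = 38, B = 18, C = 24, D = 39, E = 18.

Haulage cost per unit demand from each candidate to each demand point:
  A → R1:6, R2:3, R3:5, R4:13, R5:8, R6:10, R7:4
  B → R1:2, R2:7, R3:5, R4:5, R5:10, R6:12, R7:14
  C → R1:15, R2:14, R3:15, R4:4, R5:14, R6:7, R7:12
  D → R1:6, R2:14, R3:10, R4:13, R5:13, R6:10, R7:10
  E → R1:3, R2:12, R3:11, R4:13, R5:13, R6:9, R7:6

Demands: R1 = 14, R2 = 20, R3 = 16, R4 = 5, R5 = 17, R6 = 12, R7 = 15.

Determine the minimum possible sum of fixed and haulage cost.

548

Open {A, B, C}: assign each demand point to its cheapest open site.
  R1→B 14×2=28, R2→A 20×3=60, R3→A 16×5=80, R4→C 5×4=20, R5→A 17×8=136, R6→C 12×7=84, R7→A 15×4=60
  haulage cost 468, fixed 80 → total 548.
Compare {A, C, E}: haulage cost 482 + fixed 80 = 562.
Compare {A, B}: haulage cost 509 + fixed 56 = 565.
Compare {A, B, C, E}: haulage cost 468 + fixed 98 = 566.
All other subsets cost ≥ 562. Minimum total cost: 548.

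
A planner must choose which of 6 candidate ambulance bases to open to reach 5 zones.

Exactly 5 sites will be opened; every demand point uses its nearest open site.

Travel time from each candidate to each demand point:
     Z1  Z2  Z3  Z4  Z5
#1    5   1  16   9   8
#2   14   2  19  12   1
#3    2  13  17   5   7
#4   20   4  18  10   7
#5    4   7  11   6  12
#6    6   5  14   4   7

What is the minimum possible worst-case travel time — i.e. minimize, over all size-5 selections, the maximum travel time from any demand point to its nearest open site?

Open {#1, #2, #3, #4, #5}.
  Farthest demand point is Z3 at travel time 11 (to #5); all others are ≤ 11.
With {#1, #2, #3, #5, #6} the worst case is 11.
With {#1, #2, #4, #5, #6} the worst case is 11.
No size-5 selection achieves below 11.

11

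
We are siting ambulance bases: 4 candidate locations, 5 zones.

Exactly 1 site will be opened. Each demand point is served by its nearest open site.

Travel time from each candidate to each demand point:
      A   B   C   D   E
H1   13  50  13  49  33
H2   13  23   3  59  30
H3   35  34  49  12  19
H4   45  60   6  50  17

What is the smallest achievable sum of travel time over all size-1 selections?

Open {H2}.
  A→H2 13, B→H2 23, C→H2 3, D→H2 59, E→H2 30  ⇒ total 128.
Compare {H3}: total 149.
Compare {H1}: total 158.
No size-1 selection does better; minimum is 128.

128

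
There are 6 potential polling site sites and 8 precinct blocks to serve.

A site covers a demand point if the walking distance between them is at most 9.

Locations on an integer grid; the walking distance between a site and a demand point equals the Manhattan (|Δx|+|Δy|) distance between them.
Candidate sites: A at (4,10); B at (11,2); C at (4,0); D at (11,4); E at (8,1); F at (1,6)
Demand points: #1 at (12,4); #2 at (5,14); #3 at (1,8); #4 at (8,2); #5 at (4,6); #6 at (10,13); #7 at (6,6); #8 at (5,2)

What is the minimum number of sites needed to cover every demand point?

2

Coverage sets (demand points within 9 of each site):
  A: {#2, #3, #5, #6, #7, #8}
  B: {#1, #4, #7, #8}
  C: {#4, #5, #7, #8}
  D: {#1, #4, #5, #7, #8}
  E: {#1, #4, #5, #7, #8}
  F: {#3, #5, #7, #8}
No single site covers all 8 demand points.
But {A, B} covers everything, so the minimum is 2.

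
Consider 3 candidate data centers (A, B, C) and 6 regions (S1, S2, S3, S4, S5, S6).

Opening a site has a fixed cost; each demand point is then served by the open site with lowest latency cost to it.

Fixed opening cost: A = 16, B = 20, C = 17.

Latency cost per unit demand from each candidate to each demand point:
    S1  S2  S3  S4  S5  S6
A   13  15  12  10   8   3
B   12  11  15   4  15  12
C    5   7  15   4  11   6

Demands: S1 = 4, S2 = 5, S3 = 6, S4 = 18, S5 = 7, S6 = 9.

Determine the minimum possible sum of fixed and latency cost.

315

Open {A, C}: assign each demand point to its cheapest open site.
  S1→C 4×5=20, S2→C 5×7=35, S3→A 6×12=72, S4→C 18×4=72, S5→A 7×8=56, S6→A 9×3=27
  latency cost 282, fixed 33 → total 315.
Compare {A, B, C}: latency cost 282 + fixed 53 = 335.
Compare {C}: latency cost 348 + fixed 17 = 365.
Compare {A, B}: latency cost 330 + fixed 36 = 366.
All other subsets cost ≥ 335. Minimum total cost: 315.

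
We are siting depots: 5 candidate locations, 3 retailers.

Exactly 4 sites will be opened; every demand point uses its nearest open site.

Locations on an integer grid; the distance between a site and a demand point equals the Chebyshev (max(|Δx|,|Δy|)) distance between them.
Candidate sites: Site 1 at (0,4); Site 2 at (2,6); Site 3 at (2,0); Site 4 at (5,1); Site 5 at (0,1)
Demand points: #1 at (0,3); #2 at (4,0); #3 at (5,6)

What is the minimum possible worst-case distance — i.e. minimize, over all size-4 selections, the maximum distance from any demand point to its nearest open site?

3

Open {Site 1, Site 2, Site 3, Site 4}.
  Farthest demand point is #3 at distance 3 (to Site 2); all others are ≤ 3.
With {Site 1, Site 2, Site 3, Site 5} the worst case is 3.
With {Site 1, Site 2, Site 4, Site 5} the worst case is 3.
No size-4 selection achieves below 3.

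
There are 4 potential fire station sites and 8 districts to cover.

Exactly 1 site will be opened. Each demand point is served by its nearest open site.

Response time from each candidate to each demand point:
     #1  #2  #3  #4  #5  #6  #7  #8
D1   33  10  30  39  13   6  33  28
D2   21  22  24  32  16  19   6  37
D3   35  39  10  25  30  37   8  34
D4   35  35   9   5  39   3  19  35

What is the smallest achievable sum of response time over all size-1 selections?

Open {D2}.
  #1→D2 21, #2→D2 22, #3→D2 24, #4→D2 32, #5→D2 16, #6→D2 19, #7→D2 6, #8→D2 37  ⇒ total 177.
Compare {D4}: total 180.
Compare {D1}: total 192.
No size-1 selection does better; minimum is 177.

177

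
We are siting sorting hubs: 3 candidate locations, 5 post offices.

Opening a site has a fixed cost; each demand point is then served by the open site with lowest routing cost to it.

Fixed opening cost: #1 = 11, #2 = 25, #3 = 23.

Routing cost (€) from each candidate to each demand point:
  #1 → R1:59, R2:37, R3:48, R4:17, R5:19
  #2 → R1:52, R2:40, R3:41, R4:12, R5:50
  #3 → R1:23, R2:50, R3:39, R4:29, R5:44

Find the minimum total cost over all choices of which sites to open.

Open {#1, #3}: assign each demand point to its cheapest open site.
  R1→#3 23, R2→#1 37, R3→#3 39, R4→#1 17, R5→#1 19
  routing cost 135, fixed 34 → total 169.
Compare {#1, #2, #3}: routing cost 130 + fixed 59 = 189.
Compare {#1}: routing cost 180 + fixed 11 = 191.
Compare {#1, #2}: routing cost 161 + fixed 36 = 197.
All other subsets cost ≥ 189. Minimum total cost: 169.

169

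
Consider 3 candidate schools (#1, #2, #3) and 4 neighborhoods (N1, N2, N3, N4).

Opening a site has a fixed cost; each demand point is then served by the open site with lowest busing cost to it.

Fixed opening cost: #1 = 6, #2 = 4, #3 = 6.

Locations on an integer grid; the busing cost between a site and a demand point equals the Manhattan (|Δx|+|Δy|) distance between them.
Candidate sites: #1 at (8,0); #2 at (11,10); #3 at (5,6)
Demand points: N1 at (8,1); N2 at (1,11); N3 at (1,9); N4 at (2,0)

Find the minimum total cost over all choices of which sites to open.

35

Open {#1, #3}: assign each demand point to its cheapest open site.
  N1→#1 1, N2→#3 9, N3→#3 7, N4→#1 6
  busing cost 23, fixed 12 → total 35.
Compare {#3}: busing cost 33 + fixed 6 = 39.
Compare {#1, #2}: busing cost 29 + fixed 10 = 39.
Compare {#1, #2, #3}: busing cost 23 + fixed 16 = 39.
All other subsets cost ≥ 39. Minimum total cost: 35.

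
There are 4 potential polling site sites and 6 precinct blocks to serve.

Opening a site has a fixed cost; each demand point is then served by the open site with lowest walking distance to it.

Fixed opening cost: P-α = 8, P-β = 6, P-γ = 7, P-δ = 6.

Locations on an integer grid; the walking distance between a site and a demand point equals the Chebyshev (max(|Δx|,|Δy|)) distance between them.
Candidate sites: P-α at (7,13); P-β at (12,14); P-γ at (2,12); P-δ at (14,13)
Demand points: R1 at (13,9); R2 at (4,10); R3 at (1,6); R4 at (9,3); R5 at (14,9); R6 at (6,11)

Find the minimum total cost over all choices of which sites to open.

Open {P-γ, P-δ}: assign each demand point to its cheapest open site.
  R1→P-δ 4, R2→P-γ 2, R3→P-γ 6, R4→P-γ 9, R5→P-δ 4, R6→P-γ 4
  walking distance 29, fixed 13 → total 42.
Compare {P-α}: walking distance 35 + fixed 8 = 43.
Compare {P-α, P-δ}: walking distance 30 + fixed 14 = 44.
Compare {P-β, P-γ}: walking distance 31 + fixed 13 = 44.
All other subsets cost ≥ 43. Minimum total cost: 42.

42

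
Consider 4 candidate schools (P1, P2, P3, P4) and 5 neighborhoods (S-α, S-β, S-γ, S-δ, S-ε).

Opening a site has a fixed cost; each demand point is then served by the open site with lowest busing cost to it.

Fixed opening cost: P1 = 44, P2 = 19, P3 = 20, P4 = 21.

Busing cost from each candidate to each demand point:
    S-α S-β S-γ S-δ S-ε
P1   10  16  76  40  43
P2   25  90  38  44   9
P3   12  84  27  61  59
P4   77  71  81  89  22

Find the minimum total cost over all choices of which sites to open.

Open {P1, P2}: assign each demand point to its cheapest open site.
  S-α→P1 10, S-β→P1 16, S-γ→P2 38, S-δ→P1 40, S-ε→P2 9
  busing cost 113, fixed 63 → total 176.
Compare {P1, P2, P3}: busing cost 102 + fixed 83 = 185.
Compare {P1, P2, P4}: busing cost 113 + fixed 84 = 197.
Compare {P1, P3}: busing cost 136 + fixed 64 = 200.
All other subsets cost ≥ 185. Minimum total cost: 176.

176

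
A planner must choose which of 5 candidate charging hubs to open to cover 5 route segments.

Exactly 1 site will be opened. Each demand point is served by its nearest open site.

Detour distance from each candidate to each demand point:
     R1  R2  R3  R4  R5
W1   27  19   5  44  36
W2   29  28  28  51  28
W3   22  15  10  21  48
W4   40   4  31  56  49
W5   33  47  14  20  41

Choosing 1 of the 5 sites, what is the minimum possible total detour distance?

116

Open {W3}.
  R1→W3 22, R2→W3 15, R3→W3 10, R4→W3 21, R5→W3 48  ⇒ total 116.
Compare {W1}: total 131.
Compare {W5}: total 155.
No size-1 selection does better; minimum is 116.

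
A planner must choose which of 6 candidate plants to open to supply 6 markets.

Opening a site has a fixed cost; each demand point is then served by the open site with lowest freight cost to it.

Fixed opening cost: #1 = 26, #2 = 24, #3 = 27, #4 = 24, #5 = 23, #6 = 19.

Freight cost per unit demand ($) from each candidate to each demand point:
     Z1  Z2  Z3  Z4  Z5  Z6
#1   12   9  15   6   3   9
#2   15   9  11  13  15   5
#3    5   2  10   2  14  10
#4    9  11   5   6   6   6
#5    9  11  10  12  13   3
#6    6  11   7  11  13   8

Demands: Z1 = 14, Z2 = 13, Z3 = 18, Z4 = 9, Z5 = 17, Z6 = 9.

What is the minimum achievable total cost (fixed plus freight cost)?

382

Open {#1, #3, #4, #5}: assign each demand point to its cheapest open site.
  Z1→#3 14×5=70, Z2→#3 13×2=26, Z3→#4 18×5=90, Z4→#3 9×2=18, Z5→#1 17×3=51, Z6→#5 9×3=27
  freight cost 282, fixed 100 → total 382.
Compare {#1, #3, #4}: freight cost 309 + fixed 77 = 386.
Compare {#1, #2, #3, #4}: freight cost 300 + fixed 101 = 401.
Compare {#1, #3, #4, #5, #6}: freight cost 282 + fixed 119 = 401.
All other subsets cost ≥ 386. Minimum total cost: 382.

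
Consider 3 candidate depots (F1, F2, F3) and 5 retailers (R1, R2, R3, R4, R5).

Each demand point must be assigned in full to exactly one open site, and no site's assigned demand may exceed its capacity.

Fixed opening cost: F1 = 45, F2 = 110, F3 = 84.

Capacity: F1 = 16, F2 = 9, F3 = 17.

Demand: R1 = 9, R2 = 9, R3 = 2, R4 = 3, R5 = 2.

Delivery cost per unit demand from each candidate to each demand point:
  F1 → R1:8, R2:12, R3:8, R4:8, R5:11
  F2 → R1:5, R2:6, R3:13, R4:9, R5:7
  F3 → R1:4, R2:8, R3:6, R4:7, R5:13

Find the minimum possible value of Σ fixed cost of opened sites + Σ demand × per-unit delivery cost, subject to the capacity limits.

328

Open {F1, F3}; cheapest assignment that respects the capacities:
  F1 (cap 16, load 11): R2, R5 — cost 9×12 + 2×11 = 130
  F3 (cap 17, load 14): R1, R3, R4 — cost 9×4 + 2×6 + 3×7 = 69
  Shipping 199, fixed 129 → total 328.
  Any other capacity-feasible assignment to {F1, F3} ships for at least 199.
Compare {F1, F2}: its best feasible assignment gives total 343.
Compare {F2, F3}: its best feasible assignment gives total 343.
Every other set of open sites that can feasibly serve all demand totals ≥ 343 even under its best assignment. Minimum: 328.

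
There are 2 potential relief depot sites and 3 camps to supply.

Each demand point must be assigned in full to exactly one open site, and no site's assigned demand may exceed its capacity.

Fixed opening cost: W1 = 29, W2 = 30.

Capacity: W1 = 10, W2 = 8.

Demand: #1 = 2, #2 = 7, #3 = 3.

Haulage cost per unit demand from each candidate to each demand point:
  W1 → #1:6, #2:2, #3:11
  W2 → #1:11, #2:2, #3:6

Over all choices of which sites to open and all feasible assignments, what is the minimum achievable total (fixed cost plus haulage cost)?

Open {W1, W2}; cheapest assignment that respects the capacities:
  W1 (cap 10, load 9): #1, #2 — cost 2×6 + 7×2 = 26
  W2 (cap 8, load 3): #3 — cost 3×6 = 18
  Shipping 44, fixed 59 → total 103.
  Any other capacity-feasible assignment to {W1, W2} ships for at least 44.
Total demand is 12 and no other set of sites has combined capacity ≥ 12, so {W1, W2} is the only feasible choice of open sites. Minimum: 103.

103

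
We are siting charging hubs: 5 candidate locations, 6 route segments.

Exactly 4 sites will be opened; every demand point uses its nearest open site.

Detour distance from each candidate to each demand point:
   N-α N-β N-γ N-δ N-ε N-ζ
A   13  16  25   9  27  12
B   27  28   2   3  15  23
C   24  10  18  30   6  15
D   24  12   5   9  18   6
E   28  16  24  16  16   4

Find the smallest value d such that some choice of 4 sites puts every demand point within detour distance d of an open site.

Open {A, B, C, D}.
  Farthest demand point is N-α at detour distance 13 (to A); all others are ≤ 13.
With {A, B, C, E} the worst case is 13.
With {A, C, D, E} the worst case is 13.
No size-4 selection achieves below 13.

13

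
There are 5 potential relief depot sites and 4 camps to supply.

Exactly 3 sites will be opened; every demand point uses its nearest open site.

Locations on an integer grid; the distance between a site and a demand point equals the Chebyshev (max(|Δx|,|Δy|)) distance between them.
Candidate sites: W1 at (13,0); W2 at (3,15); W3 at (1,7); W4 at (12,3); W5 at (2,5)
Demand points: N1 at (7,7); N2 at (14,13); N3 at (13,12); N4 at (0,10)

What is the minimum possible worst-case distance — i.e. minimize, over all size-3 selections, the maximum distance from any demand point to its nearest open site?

10

Open {W1, W2, W4}.
  Farthest demand point is N2 at distance 10 (to W4); all others are ≤ 10.
With {W1, W3, W4} the worst case is 10.
With {W1, W4, W5} the worst case is 10.
No size-3 selection achieves below 10.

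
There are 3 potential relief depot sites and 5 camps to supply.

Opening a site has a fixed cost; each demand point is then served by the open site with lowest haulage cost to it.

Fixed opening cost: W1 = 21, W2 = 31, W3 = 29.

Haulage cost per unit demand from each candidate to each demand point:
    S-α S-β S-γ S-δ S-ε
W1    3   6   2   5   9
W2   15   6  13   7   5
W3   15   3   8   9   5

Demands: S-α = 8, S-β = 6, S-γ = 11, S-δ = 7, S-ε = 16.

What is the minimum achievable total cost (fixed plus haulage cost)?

229

Open {W1, W3}: assign each demand point to its cheapest open site.
  S-α→W1 8×3=24, S-β→W3 6×3=18, S-γ→W1 11×2=22, S-δ→W1 7×5=35, S-ε→W3 16×5=80
  haulage cost 179, fixed 50 → total 229.
Compare {W1, W2}: haulage cost 197 + fixed 52 = 249.
Compare {W1, W2, W3}: haulage cost 179 + fixed 81 = 260.
Compare {W1}: haulage cost 261 + fixed 21 = 282.
All other subsets cost ≥ 249. Minimum total cost: 229.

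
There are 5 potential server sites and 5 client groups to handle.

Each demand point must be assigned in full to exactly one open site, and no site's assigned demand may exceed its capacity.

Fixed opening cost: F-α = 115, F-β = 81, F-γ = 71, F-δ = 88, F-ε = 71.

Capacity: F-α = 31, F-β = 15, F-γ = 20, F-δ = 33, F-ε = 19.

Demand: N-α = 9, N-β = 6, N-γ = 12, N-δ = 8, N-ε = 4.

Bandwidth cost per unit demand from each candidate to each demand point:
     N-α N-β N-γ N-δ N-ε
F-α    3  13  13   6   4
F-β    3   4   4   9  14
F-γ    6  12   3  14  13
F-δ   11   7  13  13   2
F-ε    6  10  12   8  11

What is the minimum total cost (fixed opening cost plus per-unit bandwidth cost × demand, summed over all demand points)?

385

Open {F-α, F-γ}; cheapest assignment that respects the capacities:
  F-α (cap 31, load 21): N-α, N-δ, N-ε — cost 9×3 + 8×6 + 4×4 = 91
  F-γ (cap 20, load 18): N-β, N-γ — cost 6×12 + 12×3 = 108
  Shipping 199, fixed 186 → total 385.
  Any other capacity-feasible assignment to {F-α, F-γ} ships for at least 199.
Compare {F-α, F-β}: its best feasible assignment gives total 413.
Compare {F-α, F-β, F-γ}: its best feasible assignment gives total 418.
Every other set of open sites that can feasibly serve all demand totals ≥ 413 even under its best assignment. Minimum: 385.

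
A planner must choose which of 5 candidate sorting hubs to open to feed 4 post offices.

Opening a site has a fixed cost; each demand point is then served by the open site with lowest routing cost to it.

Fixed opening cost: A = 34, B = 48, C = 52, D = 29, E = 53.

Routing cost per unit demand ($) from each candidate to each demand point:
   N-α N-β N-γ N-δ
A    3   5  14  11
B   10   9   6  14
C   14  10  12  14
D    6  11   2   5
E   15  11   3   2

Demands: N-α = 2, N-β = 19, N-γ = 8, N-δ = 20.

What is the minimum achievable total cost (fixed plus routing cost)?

252

Open {A, E}: assign each demand point to its cheapest open site.
  N-α→A 2×3=6, N-β→A 19×5=95, N-γ→E 8×3=24, N-δ→E 20×2=40
  routing cost 165, fixed 87 → total 252.
Compare {A, D, E}: routing cost 157 + fixed 116 = 273.
Compare {A, D}: routing cost 217 + fixed 63 = 280.
Compare {A, B, E}: routing cost 165 + fixed 135 = 300.
All other subsets cost ≥ 273. Minimum total cost: 252.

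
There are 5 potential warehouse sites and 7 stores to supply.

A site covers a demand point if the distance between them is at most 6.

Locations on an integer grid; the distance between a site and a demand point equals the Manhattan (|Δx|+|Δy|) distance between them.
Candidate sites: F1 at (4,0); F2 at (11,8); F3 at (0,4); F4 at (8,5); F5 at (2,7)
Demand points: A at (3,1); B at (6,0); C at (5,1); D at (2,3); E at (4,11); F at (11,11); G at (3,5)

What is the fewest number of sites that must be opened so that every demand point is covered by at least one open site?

Coverage sets (demand points within 6 of each site):
  F1: {A, B, C, D, G}
  F2: {F}
  F3: {A, D, G}
  F4: {G}
  F5: {D, E, G}
No 2 sites suffice: every size-2 union leaves at least one demand point uncovered.
But {F1, F2, F5} covers everything, so the minimum is 3.

3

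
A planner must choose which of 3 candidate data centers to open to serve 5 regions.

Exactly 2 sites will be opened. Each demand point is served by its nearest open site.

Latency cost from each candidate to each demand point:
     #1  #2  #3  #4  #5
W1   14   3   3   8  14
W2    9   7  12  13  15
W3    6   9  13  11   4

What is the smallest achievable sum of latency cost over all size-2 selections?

24

Open {W1, W3}.
  #1→W3 6, #2→W1 3, #3→W1 3, #4→W1 8, #5→W3 4  ⇒ total 24.
Compare {W1, W2}: total 37.
Compare {W2, W3}: total 40.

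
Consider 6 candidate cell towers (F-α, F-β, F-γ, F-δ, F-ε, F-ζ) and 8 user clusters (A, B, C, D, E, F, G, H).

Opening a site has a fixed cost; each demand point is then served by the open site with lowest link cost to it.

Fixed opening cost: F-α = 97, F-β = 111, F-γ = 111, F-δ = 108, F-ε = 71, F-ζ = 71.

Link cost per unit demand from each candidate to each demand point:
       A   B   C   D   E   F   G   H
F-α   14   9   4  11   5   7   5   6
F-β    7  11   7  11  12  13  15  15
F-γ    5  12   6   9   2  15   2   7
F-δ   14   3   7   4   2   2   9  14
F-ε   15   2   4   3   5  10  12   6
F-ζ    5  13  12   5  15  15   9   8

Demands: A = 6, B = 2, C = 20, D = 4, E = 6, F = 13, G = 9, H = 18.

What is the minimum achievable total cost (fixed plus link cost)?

573

Open {F-γ, F-δ}: assign each demand point to its cheapest open site.
  A→F-γ 6×5=30, B→F-δ 2×3=6, C→F-γ 20×6=120, D→F-δ 4×4=16, E→F-γ 6×2=12, F→F-δ 13×2=26, G→F-γ 9×2=18, H→F-γ 18×7=126
  link cost 354, fixed 219 → total 573.
Compare {F-γ, F-ε}: link cost 394 + fixed 182 = 576.
Compare {F-γ, F-δ, F-ε}: link cost 290 + fixed 290 = 580.
Compare {F-α, F-δ}: link cost 377 + fixed 205 = 582.
All other subsets cost ≥ 576. Minimum total cost: 573.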